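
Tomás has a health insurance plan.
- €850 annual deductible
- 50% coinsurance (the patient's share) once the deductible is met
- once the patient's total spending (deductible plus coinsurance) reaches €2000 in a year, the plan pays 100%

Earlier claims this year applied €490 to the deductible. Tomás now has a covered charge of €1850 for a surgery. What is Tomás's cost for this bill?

Remaining deductible: €850 − €490 = €360.
After the €360 deductible portion, €1850 − €360 = €1490 is subject to coinsurance.
Coinsurance: €1490 × 50% = €745.
That puts the patient's cost at €360 + €745 = €1105 before any cap.
Total out-of-pocket so far would be €490 + €1105 = €1595, below the €2000 cap — no reduction.

€1105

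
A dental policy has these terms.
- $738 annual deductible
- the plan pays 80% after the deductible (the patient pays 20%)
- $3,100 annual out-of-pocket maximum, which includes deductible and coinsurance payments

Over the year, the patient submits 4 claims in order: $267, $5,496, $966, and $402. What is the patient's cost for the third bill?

$193.20

Bill 1, $267: all of it applies to the deductible. Patient owes $267 (running OOP $267).
Bill 2, $5,496: deductible takes $471, $5,025 remains; coinsurance $5,025 × 20% = $1,005. Cost to patient: $1,476. OOP to date $1,743.
Bill 3, $966: deductible already satisfied, so patient's share is 20% × $966 = $193.20. Cost to patient: $193.20. OOP to date $1,936.20.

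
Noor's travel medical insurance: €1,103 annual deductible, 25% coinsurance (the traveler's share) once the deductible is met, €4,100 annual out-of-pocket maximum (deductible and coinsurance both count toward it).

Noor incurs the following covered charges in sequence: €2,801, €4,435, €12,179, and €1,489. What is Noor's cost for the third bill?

€1,463.75

#1 (€2,801): €1,103 finishes the deductible; €1,698 goes to coinsurance; coinsurance €1,698 × 25% = €424.50. Traveler pays €1,527.50; OOP now €1,527.50.
#2 (€4,435): deductible already satisfied, so traveler's share is 25% × €4,435 = €1,108.75. Traveler owes €1,108.75 (running OOP €2,636.25).
#3 (€12,179): 25% coinsurance on €12,179 = €3,044.75. Adding that to €2,636.25 gives €5,681, past the €4,100 cap; traveler pays only €4,100 − €2,636.25 = €1,463.75.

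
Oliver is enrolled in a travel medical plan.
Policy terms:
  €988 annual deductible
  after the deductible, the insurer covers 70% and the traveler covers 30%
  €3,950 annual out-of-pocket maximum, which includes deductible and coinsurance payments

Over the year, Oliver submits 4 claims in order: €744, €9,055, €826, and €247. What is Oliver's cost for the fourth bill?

#1 (€744): entire amount goes to the deductible. Cost to traveler: €744. OOP to date €744.
#2 (€9,055): €244 to deductible, leaving €8,811; coinsurance €8,811 × 30% = €2,643.30. Traveler pays €2,887.30; OOP now €3,631.30.
#3 (€826): deductible met; 30% of €826 = €247.80. Traveler owes €247.80 (running OOP €3,879.10).
#4 (€247): deductible already satisfied, so traveler's share is 30% × €247 = €74.10. OOP would hit €3,953.20 > €3,950, so the cap limits the traveler to €3,950 − €3,879.10 = €70.90.

€70.90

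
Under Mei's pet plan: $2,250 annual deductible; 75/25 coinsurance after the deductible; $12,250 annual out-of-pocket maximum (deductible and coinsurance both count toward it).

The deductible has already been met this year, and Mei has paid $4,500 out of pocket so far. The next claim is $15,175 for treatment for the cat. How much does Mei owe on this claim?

$3,793.75

The deductible is already satisfied, so the full bill goes to coinsurance.
25% of $15,175 = $3,793.75 falls to the owner.
Year-to-date out-of-pocket becomes $4,500 + $3,793.75 = $8,293.75, still under the $12,250 maximum, so no cap applies.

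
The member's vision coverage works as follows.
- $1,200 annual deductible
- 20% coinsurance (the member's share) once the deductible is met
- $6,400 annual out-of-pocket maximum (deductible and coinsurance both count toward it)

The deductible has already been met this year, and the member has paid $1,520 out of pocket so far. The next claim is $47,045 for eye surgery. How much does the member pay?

$4,880

With the deductible met, the entire $47,045 is subject to coinsurance.
Coinsurance: $47,045 × 20% = $9,409.
Adding $9,409 to the $1,520 already spent would give $10,929, which exceeds the $6,400 cap; the member pays just $6,400 − $1,520 = $4,880.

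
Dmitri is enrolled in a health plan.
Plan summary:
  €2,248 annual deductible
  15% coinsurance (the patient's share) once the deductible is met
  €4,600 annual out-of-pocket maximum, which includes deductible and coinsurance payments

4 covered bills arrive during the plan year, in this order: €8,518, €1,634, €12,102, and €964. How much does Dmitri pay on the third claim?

€1,166.40

Claim 1 (€8,518): deductible takes €2,248, €6,270 remains; 15% of €6,270 = €940.50. Patient owes €3,188.50 (running OOP €3,188.50).
Claim 2 (€1,634): deductible already satisfied, so patient's share is 15% × €1,634 = €245.10. Patient pays €245.10; OOP now €3,433.60.
Claim 3 (€12,102): deductible met; 15% of €12,102 = €1,815.30. OOP would hit €5,248.90 > €4,600, so the cap limits the patient to €4,600 − €3,433.60 = €1,166.40.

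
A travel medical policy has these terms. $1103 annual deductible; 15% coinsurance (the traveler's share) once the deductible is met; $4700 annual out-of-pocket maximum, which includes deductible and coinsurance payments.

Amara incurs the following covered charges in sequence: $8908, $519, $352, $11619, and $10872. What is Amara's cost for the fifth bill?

Bill 1, $8908: $1103 to deductible, leaving $7805; traveler's 15% is $1170.75. Traveler owes $2273.75 (running OOP $2273.75).
Bill 2, $519: deductible met; 15% of $519 = $77.85. Traveler pays $77.85; OOP now $2351.60.
Bill 3, $352: 15% coinsurance on $352 = $52.80. Traveler owes $52.80 (running OOP $2404.40).
Bill 4, $11619: deductible met; 15% of $11619 = $1742.85. Traveler owes $1742.85 (running OOP $4147.25).
Bill 5, $10872: deductible met; 15% of $10872 = $1630.80. Adding that to $4147.25 gives $5778.05, past the $4700 cap; traveler pays only $4700 − $4147.25 = $552.75.

$552.75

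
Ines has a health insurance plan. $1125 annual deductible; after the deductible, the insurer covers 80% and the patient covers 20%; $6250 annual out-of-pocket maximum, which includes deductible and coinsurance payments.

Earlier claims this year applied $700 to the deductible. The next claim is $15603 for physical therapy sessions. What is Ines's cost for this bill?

Remaining deductible: $1125 − $700 = $425.
That leaves $15603 − $425 = $15178 for coinsurance.
20% of $15178 = $3035.60 falls to the patient.
That puts the patient's cost at $425 + $3035.60 = $3460.60 before any cap.
Cumulative spending $700 + $3460.60 = $4160.60 stays under the $6250 maximum.

$3460.60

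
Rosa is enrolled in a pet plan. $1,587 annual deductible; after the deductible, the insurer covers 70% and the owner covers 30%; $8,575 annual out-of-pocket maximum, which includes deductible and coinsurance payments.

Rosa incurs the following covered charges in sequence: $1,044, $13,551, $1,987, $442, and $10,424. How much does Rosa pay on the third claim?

$596.10

Bill 1, $1,044: all of it applies to the deductible. Cost to owner: $1,044. OOP to date $1,044.
Bill 2, $13,551: deductible takes $543, $13,008 remains; 30% of $13,008 = $3,902.40. Owner pays $4,445.40; OOP now $5,489.40.
Bill 3, $1,987: 30% coinsurance on $1,987 = $596.10. Owner pays $596.10; OOP now $6,085.50.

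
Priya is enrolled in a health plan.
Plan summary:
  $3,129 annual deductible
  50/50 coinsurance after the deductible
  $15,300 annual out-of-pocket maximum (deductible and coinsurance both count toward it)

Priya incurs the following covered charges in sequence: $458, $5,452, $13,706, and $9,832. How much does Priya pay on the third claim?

#1 ($458): entire amount goes to the deductible. Cost to patient: $458. OOP to date $458.
#2 ($5,452): deductible takes $2,671, $2,781 remains; patient's 50% is $1,390.50. Patient owes $4,061.50 (running OOP $4,519.50).
#3 ($13,706): deductible met; 50% of $13,706 = $6,853. Patient owes $6,853 (running OOP $11,372.50).

$6,853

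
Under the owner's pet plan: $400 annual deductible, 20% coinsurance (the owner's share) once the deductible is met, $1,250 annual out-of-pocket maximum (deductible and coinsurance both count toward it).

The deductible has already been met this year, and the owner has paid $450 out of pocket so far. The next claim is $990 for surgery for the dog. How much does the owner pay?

$198

With the deductible met, the entire $990 is subject to coinsurance.
20% of $990 = $198 falls to the owner.
Year-to-date out-of-pocket becomes $450 + $198 = $648, still under the $1,250 maximum, so no cap applies.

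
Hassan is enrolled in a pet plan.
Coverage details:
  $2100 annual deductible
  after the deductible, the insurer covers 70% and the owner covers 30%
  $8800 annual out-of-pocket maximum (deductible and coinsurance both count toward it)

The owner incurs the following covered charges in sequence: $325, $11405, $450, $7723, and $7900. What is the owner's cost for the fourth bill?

$2316.90

#1 ($325): fully absorbed by the deductible. Cost to owner: $325. OOP to date $325.
#2 ($11405): $1775 finishes the deductible; $9630 goes to coinsurance; owner's 30% is $2889. Owner pays $4664; OOP now $4989.
#3 ($450): 30% coinsurance on $450 = $135. Owner owes $135 (running OOP $5124).
#4 ($7723): deductible met; 30% of $7723 = $2316.90. Cost to owner: $2316.90. OOP to date $7440.90.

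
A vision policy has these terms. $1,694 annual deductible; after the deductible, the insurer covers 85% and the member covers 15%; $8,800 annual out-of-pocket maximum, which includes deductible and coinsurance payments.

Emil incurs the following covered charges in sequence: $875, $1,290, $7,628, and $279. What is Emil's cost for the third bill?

$1,144.20

Bill 1, $875: all of it applies to the deductible. Member pays $875; OOP now $875.
Bill 2, $1,290: $819 finishes the deductible; $471 goes to coinsurance; member's 15% is $70.65. Member owes $889.65 (running OOP $1,764.65).
Bill 3, $7,628: deductible already satisfied, so member's share is 15% × $7,628 = $1,144.20. Cost to member: $1,144.20. OOP to date $2,908.85.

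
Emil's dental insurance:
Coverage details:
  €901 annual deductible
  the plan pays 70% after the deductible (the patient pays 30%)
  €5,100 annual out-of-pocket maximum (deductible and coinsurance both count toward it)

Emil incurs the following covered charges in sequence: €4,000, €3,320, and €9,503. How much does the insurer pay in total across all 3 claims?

€11,723

#1 (€4,000): deductible takes €901, €3,099 remains; coinsurance €3,099 × 30% = €929.70. Patient owes €1,830.70 (running OOP €1,830.70). Insurer: €4,000 − €1,830.70 = €2,169.30.
#2 (€3,320): 30% coinsurance on €3,320 = €996. Cost to patient: €996. OOP to date €2,826.70. Plan pays €3,320 − €996 = €2,324.
#3 (€9,503): deductible already satisfied, so patient's share is 30% × €9,503 = €2,850.90. OOP would hit €5,677.60 > €5,100, so the cap limits the patient to €5,100 − €2,826.70 = €2,273.30. Insurer: €9,503 − €2,273.30 = €7,229.70.
Insurer total = bills − patient's total = €16,823 − €5,100 = €11,723.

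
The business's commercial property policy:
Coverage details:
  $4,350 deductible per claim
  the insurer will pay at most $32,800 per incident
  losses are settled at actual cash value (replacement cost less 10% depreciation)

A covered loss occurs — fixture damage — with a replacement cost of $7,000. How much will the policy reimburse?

Actual cash value after 10% depreciation: $7,000 × 90% = $6,300.
Less the $4,350 deductible: $6,300 − $4,350 = $1,950.
$1,950 is within the $32,800 limit, so the insurer pays $1,950.

$1,950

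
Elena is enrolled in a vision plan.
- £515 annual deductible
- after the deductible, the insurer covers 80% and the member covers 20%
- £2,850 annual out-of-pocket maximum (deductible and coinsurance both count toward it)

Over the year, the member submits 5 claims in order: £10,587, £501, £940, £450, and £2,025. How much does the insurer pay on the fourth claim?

Bill 1, £10,587: £515 finishes the deductible; £10,072 goes to coinsurance; coinsurance £10,072 × 20% = £2,014.40. Member owes £2,529.40 (running OOP £2,529.40). Plan pays £10,587 − £2,529.40 = £8,057.60.
Bill 2, £501: 20% coinsurance on £501 = £100.20. Member owes £100.20 (running OOP £2,629.60). Plan pays £501 − £100.20 = £400.80.
Bill 3, £940: deductible already satisfied, so member's share is 20% × £940 = £188. Member owes £188 (running OOP £2,817.60). Plan pays £940 − £188 = £752.
Bill 4, £450: 20% coinsurance on £450 = £90. Adding that to £2,817.60 gives £2,907.60, past the £2,850 cap; member pays only £2,850 − £2,817.60 = £32.40. Insurer: £450 − £32.40 = £417.60.

£417.60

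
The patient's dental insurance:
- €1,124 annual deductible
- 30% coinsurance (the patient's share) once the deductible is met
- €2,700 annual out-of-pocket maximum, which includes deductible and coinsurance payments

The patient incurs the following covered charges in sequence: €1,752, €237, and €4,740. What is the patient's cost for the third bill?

Bill 1, €1,752: deductible takes €1,124, €628 remains; patient's 30% is €188.40. Patient owes €1,312.40 (running OOP €1,312.40).
Bill 2, €237: 30% coinsurance on €237 = €71.10. Patient pays €71.10; OOP now €1,383.50.
Bill 3, €4,740: deductible met; 30% of €4,740 = €1,422. That would push OOP to €2,805.50, over the €2,700 cap, so patient pays €2,700 − €1,383.50 = €1,316.50.

€1,316.50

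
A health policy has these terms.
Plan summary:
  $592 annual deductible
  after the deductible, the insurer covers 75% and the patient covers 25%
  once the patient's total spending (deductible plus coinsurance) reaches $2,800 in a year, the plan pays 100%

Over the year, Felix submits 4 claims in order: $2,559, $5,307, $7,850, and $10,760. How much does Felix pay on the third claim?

$389.50

Claim 1 ($2,559): $592 to deductible, leaving $1,967; patient's 25% is $491.75. Cost to patient: $1,083.75. OOP to date $1,083.75.
Claim 2 ($5,307): deductible met; 25% of $5,307 = $1,326.75. Cost to patient: $1,326.75. OOP to date $2,410.50.
Claim 3 ($7,850): 25% coinsurance on $7,850 = $1,962.50. OOP would hit $4,373 > $2,800, so the cap limits the patient to $2,800 − $2,410.50 = $389.50.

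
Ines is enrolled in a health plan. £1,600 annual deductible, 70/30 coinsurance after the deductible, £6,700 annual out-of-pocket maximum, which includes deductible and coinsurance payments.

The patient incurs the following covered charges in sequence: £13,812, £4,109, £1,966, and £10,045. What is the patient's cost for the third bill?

Claim 1 (£13,812): £1,600 finishes the deductible; £12,212 goes to coinsurance; 30% of £12,212 = £3,663.60. Patient owes £5,263.60 (running OOP £5,263.60).
Claim 2 (£4,109): deductible met; 30% of £4,109 = £1,232.70. Patient pays £1,232.70; OOP now £6,496.30.
Claim 3 (£1,966): deductible met; 30% of £1,966 = £589.80. Adding that to £6,496.30 gives £7,086.10, past the £6,700 cap; patient pays only £6,700 − £6,496.30 = £203.70.

£203.70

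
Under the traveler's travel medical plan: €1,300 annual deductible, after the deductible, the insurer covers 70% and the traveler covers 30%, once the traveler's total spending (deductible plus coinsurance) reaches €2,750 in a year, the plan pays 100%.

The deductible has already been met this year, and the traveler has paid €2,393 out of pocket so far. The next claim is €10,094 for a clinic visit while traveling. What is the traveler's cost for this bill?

The deductible is already satisfied, so the full bill goes to coinsurance.
Traveler's 30% share of €10,094 is €3,028.20.
Adding €3,028.20 to the €2,393 already spent would give €5,421.20, which exceeds the €2,750 cap; the traveler pays just €2,750 − €2,393 = €357.

€357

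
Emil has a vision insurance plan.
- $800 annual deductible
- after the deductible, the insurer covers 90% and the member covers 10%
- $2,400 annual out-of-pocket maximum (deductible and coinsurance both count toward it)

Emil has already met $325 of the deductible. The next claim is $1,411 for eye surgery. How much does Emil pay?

$568.60

Remaining deductible: $800 − $325 = $475.
After the $475 deductible portion, $1,411 − $475 = $936 is subject to coinsurance.
10% of $936 = $93.60 falls to the member.
So the member owes $475 + $93.60 = $568.60 before any cap.
Total out-of-pocket so far would be $325 + $568.60 = $893.60, below the $2,400 cap — no reduction.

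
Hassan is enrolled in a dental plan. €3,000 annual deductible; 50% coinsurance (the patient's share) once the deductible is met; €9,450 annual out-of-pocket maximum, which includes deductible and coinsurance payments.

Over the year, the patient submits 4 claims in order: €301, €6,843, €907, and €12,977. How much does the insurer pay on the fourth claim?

Claim 1 (€301): fully absorbed by the deductible. Cost to patient: €301. OOP to date €301. Plan pays €301 − €301 = €0.
Claim 2 (€6,843): €2,699 finishes the deductible; €4,144 goes to coinsurance; 50% of €4,144 = €2,072. Patient pays €4,771; OOP now €5,072. Plan pays €6,843 − €4,771 = €2,072.
Claim 3 (€907): deductible already satisfied, so patient's share is 50% × €907 = €453.50. Cost to patient: €453.50. OOP to date €5,525.50. Insurer: €907 − €453.50 = €453.50.
Claim 4 (€12,977): deductible met; 50% of €12,977 = €6,488.50. OOP would hit €12,014 > €9,450, so the cap limits the patient to €9,450 − €5,525.50 = €3,924.50. Plan pays €12,977 − €3,924.50 = €9,052.50.

€9,052.50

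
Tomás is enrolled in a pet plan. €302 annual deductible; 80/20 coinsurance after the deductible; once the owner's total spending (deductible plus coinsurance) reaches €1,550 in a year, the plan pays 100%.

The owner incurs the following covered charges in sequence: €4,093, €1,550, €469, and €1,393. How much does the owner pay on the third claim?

Bill 1, €4,093: deductible takes €302, €3,791 remains; coinsurance €3,791 × 20% = €758.20. Cost to owner: €1,060.20. OOP to date €1,060.20.
Bill 2, €1,550: 20% coinsurance on €1,550 = €310. Owner pays €310; OOP now €1,370.20.
Bill 3, €469: 20% coinsurance on €469 = €93.80. Owner pays €93.80; OOP now €1,464.

€93.80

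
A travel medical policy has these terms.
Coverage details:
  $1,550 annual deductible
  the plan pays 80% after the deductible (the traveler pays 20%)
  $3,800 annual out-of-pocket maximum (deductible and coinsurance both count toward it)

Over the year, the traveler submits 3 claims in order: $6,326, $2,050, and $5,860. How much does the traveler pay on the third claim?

$884.80

#1 ($6,326): $1,550 finishes the deductible; $4,776 goes to coinsurance; traveler's 20% is $955.20. Cost to traveler: $2,505.20. OOP to date $2,505.20.
#2 ($2,050): deductible already satisfied, so traveler's share is 20% × $2,050 = $410. Traveler owes $410 (running OOP $2,915.20).
#3 ($5,860): deductible already satisfied, so traveler's share is 20% × $5,860 = $1,172. OOP would hit $4,087.20 > $3,800, so the cap limits the traveler to $3,800 − $2,915.20 = $884.80.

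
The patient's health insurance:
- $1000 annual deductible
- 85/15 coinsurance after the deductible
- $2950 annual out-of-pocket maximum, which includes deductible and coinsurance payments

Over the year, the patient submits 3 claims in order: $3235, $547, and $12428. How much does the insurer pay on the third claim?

Claim 1 ($3235): deductible takes $1000, $2235 remains; coinsurance $2235 × 15% = $335.25. Patient pays $1335.25; OOP now $1335.25. Insurer: $3235 − $1335.25 = $1899.75.
Claim 2 ($547): deductible met; 15% of $547 = $82.05. Patient owes $82.05 (running OOP $1417.30). Plan pays $547 − $82.05 = $464.95.
Claim 3 ($12428): 15% coinsurance on $12428 = $1864.20. OOP would hit $3281.50 > $2950, so the cap limits the patient to $2950 − $1417.30 = $1532.70. Plan pays $12428 − $1532.70 = $10895.30.

$10895.30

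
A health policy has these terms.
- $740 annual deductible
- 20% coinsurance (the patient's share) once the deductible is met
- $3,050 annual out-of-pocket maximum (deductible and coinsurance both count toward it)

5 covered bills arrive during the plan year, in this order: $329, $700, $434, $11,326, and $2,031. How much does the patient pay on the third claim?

Claim 1 ($329): entire amount goes to the deductible. Patient pays $329; OOP now $329.
Claim 2 ($700): $411 finishes the deductible; $289 goes to coinsurance; patient's 20% is $57.80. Patient owes $468.80 (running OOP $797.80).
Claim 3 ($434): 20% coinsurance on $434 = $86.80. Cost to patient: $86.80. OOP to date $884.60.

$86.80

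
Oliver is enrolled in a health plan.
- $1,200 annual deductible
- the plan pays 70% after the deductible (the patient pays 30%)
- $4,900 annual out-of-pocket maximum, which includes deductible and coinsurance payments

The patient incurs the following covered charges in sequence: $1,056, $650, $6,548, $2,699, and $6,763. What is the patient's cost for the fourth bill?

#1 ($1,056): entire amount goes to the deductible. Patient pays $1,056; OOP now $1,056.
#2 ($650): $144 finishes the deductible; $506 goes to coinsurance; 30% of $506 = $151.80. Cost to patient: $295.80. OOP to date $1,351.80.
#3 ($6,548): deductible met; 30% of $6,548 = $1,964.40. Patient owes $1,964.40 (running OOP $3,316.20).
#4 ($2,699): 30% coinsurance on $2,699 = $809.70. Patient owes $809.70 (running OOP $4,125.90).

$809.70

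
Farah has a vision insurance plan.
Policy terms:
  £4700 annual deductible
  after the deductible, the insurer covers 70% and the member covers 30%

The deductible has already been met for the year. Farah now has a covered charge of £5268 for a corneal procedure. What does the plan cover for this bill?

The deductible is already satisfied, so the full bill goes to coinsurance.
Coinsurance: £5268 × 30% = £1580.40.
The insurer covers the remainder: £5268 − £1580.40 = £3687.60.

£3687.60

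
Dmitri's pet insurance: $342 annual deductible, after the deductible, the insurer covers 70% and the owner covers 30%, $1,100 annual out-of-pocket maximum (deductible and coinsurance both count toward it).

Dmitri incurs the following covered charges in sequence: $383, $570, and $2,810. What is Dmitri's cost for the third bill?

#1 ($383): deductible takes $342, $41 remains; coinsurance $41 × 30% = $12.30. Cost to owner: $354.30. OOP to date $354.30.
#2 ($570): deductible already satisfied, so owner's share is 30% × $570 = $171. Owner pays $171; OOP now $525.30.
#3 ($2,810): deductible met; 30% of $2,810 = $843. OOP would hit $1,368.30 > $1,100, so the cap limits the owner to $1,100 − $525.30 = $574.70.

$574.70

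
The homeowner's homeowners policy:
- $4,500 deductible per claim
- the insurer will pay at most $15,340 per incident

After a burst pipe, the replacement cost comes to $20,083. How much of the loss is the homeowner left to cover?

Less the $4,500 deductible: $20,083 − $4,500 = $15,583.
Since $15,583 > $15,340, the payout is capped at $15,340.
The homeowner bears the rest of the original loss: $20,083 − $15,340 = $4,743.

$4,743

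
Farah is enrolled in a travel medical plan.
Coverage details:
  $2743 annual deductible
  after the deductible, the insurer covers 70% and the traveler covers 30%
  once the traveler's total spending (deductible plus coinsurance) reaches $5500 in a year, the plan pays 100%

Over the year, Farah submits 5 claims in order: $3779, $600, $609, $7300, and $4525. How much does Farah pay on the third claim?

$182.70

Claim 1 — $3779: $2743 finishes the deductible; $1036 goes to coinsurance; traveler's 30% is $310.80. Traveler owes $3053.80 (running OOP $3053.80).
Claim 2 — $600: 30% coinsurance on $600 = $180. Cost to traveler: $180. OOP to date $3233.80.
Claim 3 — $609: deductible already satisfied, so traveler's share is 30% × $609 = $182.70. Traveler pays $182.70; OOP now $3416.50.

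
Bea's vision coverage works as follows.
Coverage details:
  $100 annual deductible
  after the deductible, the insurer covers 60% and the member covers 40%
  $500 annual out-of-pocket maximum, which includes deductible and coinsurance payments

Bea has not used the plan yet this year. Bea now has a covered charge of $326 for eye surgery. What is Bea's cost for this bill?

The full $100 deductible is still open; $100 of this bill applies to it.
After the $100 deductible portion, $326 − $100 = $226 is subject to coinsurance.
Member's 40% share of $226 is $90.40.
That puts the member's cost at $100 + $90.40 = $190.40 before any cap.
Year-to-date out-of-pocket becomes $0 + $190.40 = $190.40, still under the $500 maximum, so no cap applies.

$190.40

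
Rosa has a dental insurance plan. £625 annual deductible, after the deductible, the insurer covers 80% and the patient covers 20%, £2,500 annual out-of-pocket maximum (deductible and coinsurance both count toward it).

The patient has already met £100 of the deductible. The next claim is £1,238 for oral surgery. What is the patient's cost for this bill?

Remaining deductible: £625 − £100 = £525.
That leaves £1,238 − £525 = £713 for coinsurance.
Patient's 20% share of £713 is £142.60.
So the patient owes £525 + £142.60 = £667.60 before any cap.
Cumulative spending £100 + £667.60 = £767.60 stays under the £2,500 maximum.

£667.60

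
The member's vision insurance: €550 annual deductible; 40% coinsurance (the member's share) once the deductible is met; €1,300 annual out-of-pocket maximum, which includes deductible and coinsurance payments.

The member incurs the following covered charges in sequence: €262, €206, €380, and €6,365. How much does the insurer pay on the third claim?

Claim 1 (€262): fully absorbed by the deductible. Member owes €262 (running OOP €262). Plan pays €262 − €262 = €0.
Claim 2 (€206): all of it applies to the deductible. Member owes €206 (running OOP €468). Insurer: €206 − €206 = €0.
Claim 3 (€380): deductible takes €82, €298 remains; member's 40% is €119.20. Member owes €201.20 (running OOP €669.20). Insurer: €380 − €201.20 = €178.80.

€178.80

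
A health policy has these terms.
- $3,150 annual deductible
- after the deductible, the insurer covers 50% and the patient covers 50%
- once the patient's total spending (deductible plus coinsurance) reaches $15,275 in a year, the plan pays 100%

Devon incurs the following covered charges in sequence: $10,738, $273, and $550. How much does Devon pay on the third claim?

$275

Bill 1, $10,738: $3,150 to deductible, leaving $7,588; patient's 50% is $3,794. Patient owes $6,944 (running OOP $6,944).
Bill 2, $273: deductible already satisfied, so patient's share is 50% × $273 = $136.50. Patient pays $136.50; OOP now $7,080.50.
Bill 3, $550: deductible met; 50% of $550 = $275. Patient pays $275; OOP now $7,355.50.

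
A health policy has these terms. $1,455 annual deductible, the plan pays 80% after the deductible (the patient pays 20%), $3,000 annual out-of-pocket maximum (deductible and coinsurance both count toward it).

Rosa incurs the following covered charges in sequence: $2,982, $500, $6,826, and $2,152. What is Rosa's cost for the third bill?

Bill 1, $2,982: $1,455 finishes the deductible; $1,527 goes to coinsurance; 20% of $1,527 = $305.40. Patient pays $1,760.40; OOP now $1,760.40.
Bill 2, $500: 20% coinsurance on $500 = $100. Cost to patient: $100. OOP to date $1,860.40.
Bill 3, $6,826: deductible already satisfied, so patient's share is 20% × $6,826 = $1,365.20. OOP would hit $3,225.60 > $3,000, so the cap limits the patient to $3,000 − $1,860.40 = $1,139.60.

$1,139.60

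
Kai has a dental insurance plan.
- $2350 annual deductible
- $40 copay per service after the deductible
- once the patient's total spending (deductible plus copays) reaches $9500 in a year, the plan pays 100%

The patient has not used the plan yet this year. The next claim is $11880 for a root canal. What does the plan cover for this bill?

$9490

Deductible not yet touched, so the first $2350 of the bill goes to the deductible.
That leaves $11880 − $2350 = $9530 for the copay.
Copay on this service: $40.
So the patient owes $2350 + $40 = $2390 before any cap.
Year-to-date out-of-pocket becomes $0 + $2390 = $2390, still under the $9500 maximum, so no cap applies.
The insurer covers the remainder: $11880 − $2390 = $9490.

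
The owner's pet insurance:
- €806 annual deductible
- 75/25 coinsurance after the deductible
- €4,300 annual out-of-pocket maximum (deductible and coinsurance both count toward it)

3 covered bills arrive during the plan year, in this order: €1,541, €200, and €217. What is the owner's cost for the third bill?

€54.25

Claim 1 (€1,541): deductible takes €806, €735 remains; 25% of €735 = €183.75. Cost to owner: €989.75. OOP to date €989.75.
Claim 2 (€200): deductible already satisfied, so owner's share is 25% × €200 = €50. Cost to owner: €50. OOP to date €1,039.75.
Claim 3 (€217): deductible met; 25% of €217 = €54.25. Owner pays €54.25; OOP now €1,094.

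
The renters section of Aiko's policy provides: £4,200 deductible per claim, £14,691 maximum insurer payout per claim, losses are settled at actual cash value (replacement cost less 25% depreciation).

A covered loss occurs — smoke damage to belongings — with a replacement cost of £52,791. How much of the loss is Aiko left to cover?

Actual cash value after 25% depreciation: £52,791 × 75% = £39,593.25.
After the deductible, £39,593.25 − £4,200 = £35,393.25 remains.
£35,393.25 exceeds the £14,691 limit, so the insurer pays the limit: £14,691.
Out of pocket: £52,791 − £14,691 = £38,100.

£38,100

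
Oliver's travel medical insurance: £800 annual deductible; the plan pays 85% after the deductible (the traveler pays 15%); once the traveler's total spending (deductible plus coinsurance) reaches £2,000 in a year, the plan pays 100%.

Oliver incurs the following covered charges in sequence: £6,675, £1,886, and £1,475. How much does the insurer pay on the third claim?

#1 (£6,675): £800 to deductible, leaving £5,875; traveler's 15% is £881.25. Traveler pays £1,681.25; OOP now £1,681.25. Insurer: £6,675 − £1,681.25 = £4,993.75.
#2 (£1,886): 15% coinsurance on £1,886 = £282.90. Traveler owes £282.90 (running OOP £1,964.15). Plan pays £1,886 − £282.90 = £1,603.10.
#3 (£1,475): deductible already satisfied, so traveler's share is 15% × £1,475 = £221.25. That would push OOP to £2,185.40, over the £2,000 cap, so traveler pays £2,000 − £1,964.15 = £35.85. Plan pays £1,475 − £35.85 = £1,439.15.

£1,439.15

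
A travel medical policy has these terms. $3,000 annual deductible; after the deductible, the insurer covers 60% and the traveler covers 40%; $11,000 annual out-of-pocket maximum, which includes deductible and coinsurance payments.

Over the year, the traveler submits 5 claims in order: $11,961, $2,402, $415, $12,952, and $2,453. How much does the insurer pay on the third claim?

Claim 1 ($11,961): $3,000 finishes the deductible; $8,961 goes to coinsurance; coinsurance $8,961 × 40% = $3,584.40. Traveler pays $6,584.40; OOP now $6,584.40. Plan pays $11,961 − $6,584.40 = $5,376.60.
Claim 2 ($2,402): deductible already satisfied, so traveler's share is 40% × $2,402 = $960.80. Cost to traveler: $960.80. OOP to date $7,545.20. Plan pays $2,402 − $960.80 = $1,441.20.
Claim 3 ($415): deductible already satisfied, so traveler's share is 40% × $415 = $166. Traveler owes $166 (running OOP $7,711.20). Insurer: $415 − $166 = $249.

$249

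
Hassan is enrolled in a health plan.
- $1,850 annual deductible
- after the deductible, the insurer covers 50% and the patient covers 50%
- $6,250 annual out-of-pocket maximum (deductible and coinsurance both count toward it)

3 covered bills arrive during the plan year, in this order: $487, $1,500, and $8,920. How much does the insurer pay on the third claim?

Bill 1, $487: fully absorbed by the deductible. Patient pays $487; OOP now $487. Plan pays $487 − $487 = $0.
Bill 2, $1,500: $1,363 to deductible, leaving $137; patient's 50% is $68.50. Cost to patient: $1,431.50. OOP to date $1,918.50. Plan pays $1,500 − $1,431.50 = $68.50.
Bill 3, $8,920: 50% coinsurance on $8,920 = $4,460. OOP would hit $6,378.50 > $6,250, so the cap limits the patient to $6,250 − $1,918.50 = $4,331.50. Plan pays $8,920 − $4,331.50 = $4,588.50.

$4,588.50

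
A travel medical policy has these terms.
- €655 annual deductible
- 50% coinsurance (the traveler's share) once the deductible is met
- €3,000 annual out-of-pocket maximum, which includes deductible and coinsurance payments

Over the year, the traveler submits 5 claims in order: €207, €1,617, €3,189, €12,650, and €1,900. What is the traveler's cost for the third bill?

Bill 1, €207: all of it applies to the deductible. Cost to traveler: €207. OOP to date €207.
Bill 2, €1,617: deductible takes €448, €1,169 remains; 50% of €1,169 = €584.50. Traveler pays €1,032.50; OOP now €1,239.50.
Bill 3, €3,189: 50% coinsurance on €3,189 = €1,594.50. Traveler pays €1,594.50; OOP now €2,834.

€1,594.50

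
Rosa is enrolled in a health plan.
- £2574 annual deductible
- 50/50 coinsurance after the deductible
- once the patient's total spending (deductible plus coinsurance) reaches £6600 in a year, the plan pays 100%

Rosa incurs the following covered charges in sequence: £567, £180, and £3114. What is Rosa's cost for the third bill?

Claim 1 — £567: fully absorbed by the deductible. Cost to patient: £567. OOP to date £567.
Claim 2 — £180: all of it applies to the deductible. Patient pays £180; OOP now £747.
Claim 3 — £3114: £1827 to deductible, leaving £1287; patient's 50% is £643.50. Cost to patient: £2470.50. OOP to date £3217.50.

£2470.50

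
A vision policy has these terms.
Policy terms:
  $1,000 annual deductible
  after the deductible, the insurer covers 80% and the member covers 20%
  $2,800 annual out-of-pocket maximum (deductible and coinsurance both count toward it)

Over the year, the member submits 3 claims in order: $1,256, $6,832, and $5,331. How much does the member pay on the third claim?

$382.40

Claim 1 — $1,256: $1,000 to deductible, leaving $256; 20% of $256 = $51.20. Member pays $1,051.20; OOP now $1,051.20.
Claim 2 — $6,832: deductible already satisfied, so member's share is 20% × $6,832 = $1,366.40. Member owes $1,366.40 (running OOP $2,417.60).
Claim 3 — $5,331: 20% coinsurance on $5,331 = $1,066.20. That would push OOP to $3,483.80, over the $2,800 cap, so member pays $2,800 − $2,417.60 = $382.40.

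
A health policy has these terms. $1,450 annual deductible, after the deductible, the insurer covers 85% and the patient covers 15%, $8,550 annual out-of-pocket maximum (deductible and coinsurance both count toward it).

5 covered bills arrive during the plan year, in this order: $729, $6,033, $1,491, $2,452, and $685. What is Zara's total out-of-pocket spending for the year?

Bill 1, $729: all of it applies to the deductible. Patient pays $729; OOP now $729.
Bill 2, $6,033: $721 finishes the deductible; $5,312 goes to coinsurance; coinsurance $5,312 × 15% = $796.80. Cost to patient: $1,517.80. OOP to date $2,246.80.
Bill 3, $1,491: deductible met; 15% of $1,491 = $223.65. Patient pays $223.65; OOP now $2,470.45.
Bill 4, $2,452: deductible already satisfied, so patient's share is 15% × $2,452 = $367.80. Patient owes $367.80 (running OOP $2,838.25).
Bill 5, $685: 15% coinsurance on $685 = $102.75. Patient pays $102.75; OOP now $2,941.
Total paid by the patient: $729 + $1,517.80 + $223.65 + $367.80 + $102.75 = $2,941.

$2,941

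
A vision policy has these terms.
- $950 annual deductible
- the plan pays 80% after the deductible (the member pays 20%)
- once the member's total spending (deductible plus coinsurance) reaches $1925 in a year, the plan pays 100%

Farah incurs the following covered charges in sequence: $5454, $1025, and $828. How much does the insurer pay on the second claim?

Bill 1, $5454: deductible takes $950, $4504 remains; coinsurance $4504 × 20% = $900.80. Cost to member: $1850.80. OOP to date $1850.80. Plan pays $5454 − $1850.80 = $3603.20.
Bill 2, $1025: 20% coinsurance on $1025 = $205. Adding that to $1850.80 gives $2055.80, past the $1925 cap; member pays only $1925 − $1850.80 = $74.20. Insurer: $1025 − $74.20 = $950.80.

$950.80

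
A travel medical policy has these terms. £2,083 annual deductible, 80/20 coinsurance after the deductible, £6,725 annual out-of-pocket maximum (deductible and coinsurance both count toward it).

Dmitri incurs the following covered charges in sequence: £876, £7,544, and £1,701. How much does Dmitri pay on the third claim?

£340.20

#1 (£876): entire amount goes to the deductible. Cost to traveler: £876. OOP to date £876.
#2 (£7,544): deductible takes £1,207, £6,337 remains; traveler's 20% is £1,267.40. Traveler owes £2,474.40 (running OOP £3,350.40).
#3 (£1,701): deductible already satisfied, so traveler's share is 20% × £1,701 = £340.20. Cost to traveler: £340.20. OOP to date £3,690.60.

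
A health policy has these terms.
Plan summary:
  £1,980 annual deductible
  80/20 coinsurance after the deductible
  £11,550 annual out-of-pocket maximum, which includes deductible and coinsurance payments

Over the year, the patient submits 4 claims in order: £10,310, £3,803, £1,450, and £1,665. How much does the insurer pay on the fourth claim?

Bill 1, £10,310: £1,980 to deductible, leaving £8,330; coinsurance £8,330 × 20% = £1,666. Cost to patient: £3,646. OOP to date £3,646. Plan pays £10,310 − £3,646 = £6,664.
Bill 2, £3,803: deductible already satisfied, so patient's share is 20% × £3,803 = £760.60. Cost to patient: £760.60. OOP to date £4,406.60. Plan pays £3,803 − £760.60 = £3,042.40.
Bill 3, £1,450: deductible already satisfied, so patient's share is 20% × £1,450 = £290. Patient pays £290; OOP now £4,696.60. Plan pays £1,450 − £290 = £1,160.
Bill 4, £1,665: deductible already satisfied, so patient's share is 20% × £1,665 = £333. Patient pays £333; OOP now £5,029.60. Insurer: £1,665 − £333 = £1,332.

£1,332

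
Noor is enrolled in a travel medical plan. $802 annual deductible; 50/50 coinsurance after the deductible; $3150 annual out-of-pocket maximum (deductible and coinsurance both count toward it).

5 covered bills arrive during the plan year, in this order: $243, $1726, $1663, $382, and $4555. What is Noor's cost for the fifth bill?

Claim 1 — $243: entire amount goes to the deductible. Cost to traveler: $243. OOP to date $243.
Claim 2 — $1726: $559 to deductible, leaving $1167; 50% of $1167 = $583.50. Traveler owes $1142.50 (running OOP $1385.50).
Claim 3 — $1663: deductible already satisfied, so traveler's share is 50% × $1663 = $831.50. Traveler pays $831.50; OOP now $2217.
Claim 4 — $382: 50% coinsurance on $382 = $191. Cost to traveler: $191. OOP to date $2408.
Claim 5 — $4555: 50% coinsurance on $4555 = $2277.50. OOP would hit $4685.50 > $3150, so the cap limits the traveler to $3150 − $2408 = $742.

$742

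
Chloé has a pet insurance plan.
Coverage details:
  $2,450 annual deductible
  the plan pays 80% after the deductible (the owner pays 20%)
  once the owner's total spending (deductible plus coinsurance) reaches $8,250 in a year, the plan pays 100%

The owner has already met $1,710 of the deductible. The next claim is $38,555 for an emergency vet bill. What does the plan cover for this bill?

$32,015

$1,710 of the $2,450 deductible is already met, leaving $740.
After the $740 deductible portion, $38,555 − $740 = $37,815 is subject to coinsurance.
Owner's 20% share of $37,815 is $7,563.
Owner responsibility before any cap: $740 + $7,563 = $8,303.
Adding $8,303 to the $1,710 already spent would give $10,013, which exceeds the $8,250 cap; the owner pays just $8,250 − $1,710 = $6,540.
Insurer pays the balance: $38,555 − $6,540 = $32,015.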